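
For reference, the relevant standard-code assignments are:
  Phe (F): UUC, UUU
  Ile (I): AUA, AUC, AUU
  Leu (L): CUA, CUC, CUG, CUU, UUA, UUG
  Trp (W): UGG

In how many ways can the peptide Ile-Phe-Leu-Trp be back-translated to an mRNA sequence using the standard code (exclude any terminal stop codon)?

36

Ile: 3 codons.
Phe: 2 codons.
Leu: 6 codons.
Trp: 1 codon.
3 × 2 × 6 × 1 = 36.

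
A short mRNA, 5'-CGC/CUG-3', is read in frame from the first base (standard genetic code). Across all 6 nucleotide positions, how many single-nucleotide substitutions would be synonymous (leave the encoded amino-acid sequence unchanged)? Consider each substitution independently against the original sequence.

Codon 1 (CGC, Arg): 3 synonymous substitutions.
Codon 2 (CUG, Leu): 4 synonymous substitutions.
Total: 3 + 4 = 7.

7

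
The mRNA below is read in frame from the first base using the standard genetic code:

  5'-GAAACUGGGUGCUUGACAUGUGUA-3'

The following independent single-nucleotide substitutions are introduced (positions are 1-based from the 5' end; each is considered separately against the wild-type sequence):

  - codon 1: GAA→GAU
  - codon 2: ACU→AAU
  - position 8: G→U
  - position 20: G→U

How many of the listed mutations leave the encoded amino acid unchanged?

0

Codon 1: GAA (Glu) → GAU (Asp) — missense.
Codon 2: ACU (Thr) → AAU (Asn) — missense.
Codon 3: GGG (Gly) → GUG (Val) — missense.
Codon 7: UGU (Cys) → UUU (Phe) — missense.
Synonymous: 0 of 4.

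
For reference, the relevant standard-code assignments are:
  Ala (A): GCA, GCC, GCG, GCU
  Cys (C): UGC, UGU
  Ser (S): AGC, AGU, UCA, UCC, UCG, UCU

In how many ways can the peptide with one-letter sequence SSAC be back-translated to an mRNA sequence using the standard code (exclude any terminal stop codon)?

Ser: 6 codons.
Ser: 6 codons.
Ala: 4 codons.
Cys: 2 codons.
6 × 6 × 4 × 2 = 288.

288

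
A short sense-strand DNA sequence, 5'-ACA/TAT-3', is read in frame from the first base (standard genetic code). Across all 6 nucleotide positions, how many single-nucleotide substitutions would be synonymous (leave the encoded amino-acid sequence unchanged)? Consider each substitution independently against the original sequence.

Codon 1 (ACA, Thr): 3 synonymous substitutions.
Codon 2 (TAT, Tyr): 1 synonymous substitution.
Total: 3 + 1 = 4.

4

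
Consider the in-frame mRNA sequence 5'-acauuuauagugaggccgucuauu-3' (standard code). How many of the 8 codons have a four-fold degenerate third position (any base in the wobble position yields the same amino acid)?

4

Codon 1 ACA (Thr): third position 4-fold.
Codon 2 UUU (Phe): third position 2-fold.
Codon 3 AUA (Ile): third position 3-fold.
Codon 4 GUG (Val): third position 4-fold.
Codon 5 AGG (Arg): third position 2-fold.
Codon 6 CCG (Pro): third position 4-fold.
Codon 7 UCU (Ser): third position 4-fold.
Codon 8 AUU (Ile): third position 3-fold.
Four-fold degenerate third positions: 4.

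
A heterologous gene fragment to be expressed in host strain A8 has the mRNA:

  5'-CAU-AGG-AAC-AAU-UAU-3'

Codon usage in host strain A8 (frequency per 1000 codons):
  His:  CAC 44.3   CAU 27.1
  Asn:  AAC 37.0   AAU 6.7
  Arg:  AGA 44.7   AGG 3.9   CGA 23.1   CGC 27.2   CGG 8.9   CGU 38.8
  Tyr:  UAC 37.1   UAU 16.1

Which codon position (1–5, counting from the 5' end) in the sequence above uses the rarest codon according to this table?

2

Codon 1 CAU (His): 27.1 per 1000.
Codon 2 AGG (Arg): 3.9 per 1000.
Codon 3 AAC (Asn): 37.0 per 1000.
Codon 4 AAU (Asn): 6.7 per 1000.
Codon 5 UAU (Tyr): 16.1 per 1000.
Lowest frequency is 3.9 at codon 2.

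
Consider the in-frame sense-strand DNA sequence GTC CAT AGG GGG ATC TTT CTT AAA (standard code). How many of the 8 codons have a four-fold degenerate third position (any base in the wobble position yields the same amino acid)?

Codon 1 GTC (Val): third position 4-fold.
Codon 2 CAT (His): third position 2-fold.
Codon 3 AGG (Arg): third position 2-fold.
Codon 4 GGG (Gly): third position 4-fold.
Codon 5 ATC (Ile): third position 3-fold.
Codon 6 TTT (Phe): third position 2-fold.
Codon 7 CTT (Leu): third position 4-fold.
Codon 8 AAA (Lys): third position 2-fold.
Four-fold degenerate third positions: 3.

3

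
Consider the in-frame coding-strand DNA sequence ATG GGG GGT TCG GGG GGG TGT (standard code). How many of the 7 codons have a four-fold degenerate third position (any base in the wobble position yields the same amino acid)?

Codon 1 ATG (Met): third position 1-fold.
Codon 2 GGG (Gly): third position 4-fold.
Codon 3 GGT (Gly): third position 4-fold.
Codon 4 TCG (Ser): third position 4-fold.
Codon 5 GGG (Gly): third position 4-fold.
Codon 6 GGG (Gly): third position 4-fold.
Codon 7 TGT (Cys): third position 2-fold.
Four-fold degenerate third positions: 5.

5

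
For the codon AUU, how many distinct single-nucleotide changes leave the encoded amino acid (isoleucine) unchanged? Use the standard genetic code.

Position 1: none → 0 synonymous.
Position 2: none → 0 synonymous.
Position 3: AUC, AUA → 2 synonymous.
Total: 0 + 0 + 2 = 2.

2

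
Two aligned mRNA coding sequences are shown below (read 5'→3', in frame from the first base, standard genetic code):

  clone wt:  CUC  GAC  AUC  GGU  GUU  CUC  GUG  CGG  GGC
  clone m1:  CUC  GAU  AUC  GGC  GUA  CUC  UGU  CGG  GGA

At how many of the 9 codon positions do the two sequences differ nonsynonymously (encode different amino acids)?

Codon 1: CUC Leu / CUC Leu — identical.
Codon 2: GAC Asp / GAU Asp — synonymous.
Codon 3: AUC Ile / AUC Ile — identical.
Codon 4: GGU Gly / GGC Gly — synonymous.
Codon 5: GUU Val / GUA Val — synonymous.
Codon 6: CUC Leu / CUC Leu — identical.
Codon 7: GUG Val / UGU Cys — nonsynonymous.
Codon 8: CGG Arg / CGG Arg — identical.
Codon 9: GGC Gly / GGA Gly — synonymous.
Nonsynonymous differences: 1.

1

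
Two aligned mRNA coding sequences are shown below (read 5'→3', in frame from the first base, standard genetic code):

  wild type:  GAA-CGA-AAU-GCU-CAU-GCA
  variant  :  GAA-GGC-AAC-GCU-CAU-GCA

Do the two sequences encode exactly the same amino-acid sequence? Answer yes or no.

no

Codon 1: GAA Glu / GAA Glu — identical.
Codon 2: CGA Arg / GGC Gly — nonsynonymous.
Codon 3: AAU Asn / AAC Asn — synonymous.
Codon 4: GCU Ala / GCU Ala — identical.
Codon 5: CAU His / CAU His — identical.
Codon 6: GCA Ala / GCA Ala — identical.
Nonsynonymous differences: 1 → different protein.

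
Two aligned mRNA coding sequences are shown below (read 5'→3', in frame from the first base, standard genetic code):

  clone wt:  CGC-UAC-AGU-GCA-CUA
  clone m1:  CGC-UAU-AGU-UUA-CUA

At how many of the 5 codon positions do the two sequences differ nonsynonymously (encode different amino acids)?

1

Codon 1: CGC Arg / CGC Arg — identical.
Codon 2: UAC Tyr / UAU Tyr — synonymous.
Codon 3: AGU Ser / AGU Ser — identical.
Codon 4: GCA Ala / UUA Leu — nonsynonymous.
Codon 5: CUA Leu / CUA Leu — identical.
Nonsynonymous differences: 1.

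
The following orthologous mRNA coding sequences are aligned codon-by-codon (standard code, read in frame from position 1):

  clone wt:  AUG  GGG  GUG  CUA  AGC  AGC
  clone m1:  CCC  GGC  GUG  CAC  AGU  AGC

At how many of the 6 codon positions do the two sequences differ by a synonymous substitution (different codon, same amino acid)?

Codon 1: AUG Met / CCC Pro — nonsynonymous.
Codon 2: GGG Gly / GGC Gly — synonymous.
Codon 3: GUG Val / GUG Val — identical.
Codon 4: CUA Leu / CAC His — nonsynonymous.
Codon 5: AGC Ser / AGU Ser — synonymous.
Codon 6: AGC Ser / AGC Ser — identical.
Synonymous differences: 2.

2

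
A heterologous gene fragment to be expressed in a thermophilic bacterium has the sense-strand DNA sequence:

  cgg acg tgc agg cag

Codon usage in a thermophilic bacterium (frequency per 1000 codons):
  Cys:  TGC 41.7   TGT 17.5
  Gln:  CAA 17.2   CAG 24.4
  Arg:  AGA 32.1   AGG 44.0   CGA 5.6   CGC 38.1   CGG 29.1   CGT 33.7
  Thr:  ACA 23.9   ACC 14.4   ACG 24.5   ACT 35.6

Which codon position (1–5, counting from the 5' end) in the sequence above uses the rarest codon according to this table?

Codon 1 CGG (Arg): 29.1 per 1000.
Codon 2 ACG (Thr): 24.5 per 1000.
Codon 3 TGC (Cys): 41.7 per 1000.
Codon 4 AGG (Arg): 44.0 per 1000.
Codon 5 CAG (Gln): 24.4 per 1000.
Lowest frequency is 24.4 at codon 5.

5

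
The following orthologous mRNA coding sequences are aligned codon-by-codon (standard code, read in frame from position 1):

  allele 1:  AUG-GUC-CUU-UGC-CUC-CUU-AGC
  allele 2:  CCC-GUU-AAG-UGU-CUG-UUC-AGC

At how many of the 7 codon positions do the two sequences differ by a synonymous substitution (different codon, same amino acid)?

Codon 1: AUG Met / CCC Pro — nonsynonymous.
Codon 2: GUC Val / GUU Val — synonymous.
Codon 3: CUU Leu / AAG Lys — nonsynonymous.
Codon 4: UGC Cys / UGU Cys — synonymous.
Codon 5: CUC Leu / CUG Leu — synonymous.
Codon 6: CUU Leu / UUC Phe — nonsynonymous.
Codon 7: AGC Ser / AGC Ser — identical.
Synonymous differences: 3.

3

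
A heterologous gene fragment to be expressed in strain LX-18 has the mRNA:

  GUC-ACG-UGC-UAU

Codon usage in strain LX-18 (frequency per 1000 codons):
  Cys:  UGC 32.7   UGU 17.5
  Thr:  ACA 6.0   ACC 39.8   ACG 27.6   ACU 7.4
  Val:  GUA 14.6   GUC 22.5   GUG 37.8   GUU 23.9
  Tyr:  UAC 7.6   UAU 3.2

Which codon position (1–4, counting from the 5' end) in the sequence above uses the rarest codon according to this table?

4

Codon 1 GUC (Val): 22.5 per 1000.
Codon 2 ACG (Thr): 27.6 per 1000.
Codon 3 UGC (Cys): 32.7 per 1000.
Codon 4 UAU (Tyr): 3.2 per 1000.
Lowest frequency is 3.2 at codon 4.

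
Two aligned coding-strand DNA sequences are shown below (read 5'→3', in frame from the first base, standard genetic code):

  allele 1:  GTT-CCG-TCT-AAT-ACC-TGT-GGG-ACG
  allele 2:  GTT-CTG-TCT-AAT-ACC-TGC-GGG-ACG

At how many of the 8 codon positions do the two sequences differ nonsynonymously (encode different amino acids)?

Codon 1: GTT Val / GTT Val — identical.
Codon 2: CCG Pro / CTG Leu — nonsynonymous.
Codon 3: TCT Ser / TCT Ser — identical.
Codon 4: AAT Asn / AAT Asn — identical.
Codon 5: ACC Thr / ACC Thr — identical.
Codon 6: TGT Cys / TGC Cys — synonymous.
Codon 7: GGG Gly / GGG Gly — identical.
Codon 8: ACG Thr / ACG Thr — identical.
Nonsynonymous differences: 1.

1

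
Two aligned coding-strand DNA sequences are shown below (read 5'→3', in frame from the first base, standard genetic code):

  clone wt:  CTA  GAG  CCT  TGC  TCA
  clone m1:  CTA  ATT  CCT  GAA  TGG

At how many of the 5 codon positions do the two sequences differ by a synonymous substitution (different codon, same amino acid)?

0

Codon 1: CTA Leu / CTA Leu — identical.
Codon 2: GAG Glu / ATT Ile — nonsynonymous.
Codon 3: CCT Pro / CCT Pro — identical.
Codon 4: TGC Cys / GAA Glu — nonsynonymous.
Codon 5: TCA Ser / TGG Trp — nonsynonymous.
Synonymous differences: 0.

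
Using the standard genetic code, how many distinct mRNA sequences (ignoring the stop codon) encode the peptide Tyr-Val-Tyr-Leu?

Tyr: 2 codons.
Val: 4 codons.
Tyr: 2 codons.
Leu: 6 codons.
2 × 4 × 2 × 6 = 96.

96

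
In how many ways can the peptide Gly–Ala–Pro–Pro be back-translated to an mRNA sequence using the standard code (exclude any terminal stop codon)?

256

Gly: 4 codons.
Ala: 4 codons.
Pro: 4 codons.
Pro: 4 codons.
4 × 4 × 4 × 4 = 256.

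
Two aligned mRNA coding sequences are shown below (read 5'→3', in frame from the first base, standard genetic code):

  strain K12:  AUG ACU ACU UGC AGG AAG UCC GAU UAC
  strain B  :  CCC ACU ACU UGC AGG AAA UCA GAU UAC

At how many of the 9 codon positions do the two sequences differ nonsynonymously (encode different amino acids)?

1

Codon 1: AUG Met / CCC Pro — nonsynonymous.
Codon 2: ACU Thr / ACU Thr — identical.
Codon 3: ACU Thr / ACU Thr — identical.
Codon 4: UGC Cys / UGC Cys — identical.
Codon 5: AGG Arg / AGG Arg — identical.
Codon 6: AAG Lys / AAA Lys — synonymous.
Codon 7: UCC Ser / UCA Ser — synonymous.
Codon 8: GAU Asp / GAU Asp — identical.
Codon 9: UAC Tyr / UAC Tyr — identical.
Nonsynonymous differences: 1.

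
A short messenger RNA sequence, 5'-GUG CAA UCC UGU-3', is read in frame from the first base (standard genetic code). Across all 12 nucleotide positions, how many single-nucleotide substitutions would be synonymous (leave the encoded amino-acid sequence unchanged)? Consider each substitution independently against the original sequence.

Codon 1 (GUG, Val): 3 synonymous substitutions.
Codon 2 (CAA, Gln): 1 synonymous substitution.
Codon 3 (UCC, Ser): 3 synonymous substitutions.
Codon 4 (UGU, Cys): 1 synonymous substitution.
Total: 3 + 1 + 3 + 1 = 8.

8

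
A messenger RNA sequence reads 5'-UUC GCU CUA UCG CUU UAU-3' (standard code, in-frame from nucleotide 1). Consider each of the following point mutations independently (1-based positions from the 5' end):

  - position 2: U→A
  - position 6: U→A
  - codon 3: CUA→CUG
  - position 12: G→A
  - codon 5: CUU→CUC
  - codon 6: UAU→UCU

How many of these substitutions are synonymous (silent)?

4

Codon 1: UUC (Phe) → UAC (Tyr) — missense.
Codon 2: GCU (Ala) → GCA (Ala) — synonymous.
Codon 3: CUA (Leu) → CUG (Leu) — synonymous.
Codon 4: UCG (Ser) → UCA (Ser) — synonymous.
Codon 5: CUU (Leu) → CUC (Leu) — synonymous.
Codon 6: UAU (Tyr) → UCU (Ser) — missense.
Synonymous: 4 of 6.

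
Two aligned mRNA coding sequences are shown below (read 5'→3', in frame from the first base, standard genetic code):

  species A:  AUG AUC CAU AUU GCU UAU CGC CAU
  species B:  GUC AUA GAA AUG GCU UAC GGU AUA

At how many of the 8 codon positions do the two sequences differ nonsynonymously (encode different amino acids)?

Codon 1: AUG Met / GUC Val — nonsynonymous.
Codon 2: AUC Ile / AUA Ile — synonymous.
Codon 3: CAU His / GAA Glu — nonsynonymous.
Codon 4: AUU Ile / AUG Met — nonsynonymous.
Codon 5: GCU Ala / GCU Ala — identical.
Codon 6: UAU Tyr / UAC Tyr — synonymous.
Codon 7: CGC Arg / GGU Gly — nonsynonymous.
Codon 8: CAU His / AUA Ile — nonsynonymous.
Nonsynonymous differences: 5.

5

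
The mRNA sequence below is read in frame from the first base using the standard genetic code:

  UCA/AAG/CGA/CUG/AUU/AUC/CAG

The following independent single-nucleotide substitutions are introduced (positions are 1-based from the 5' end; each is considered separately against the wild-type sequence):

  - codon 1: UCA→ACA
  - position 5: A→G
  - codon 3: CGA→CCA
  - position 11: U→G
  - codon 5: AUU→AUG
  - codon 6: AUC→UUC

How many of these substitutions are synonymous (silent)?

Codon 1: UCA (Ser) → ACA (Thr) — missense.
Codon 2: AAG (Lys) → AGG (Arg) — missense.
Codon 3: CGA (Arg) → CCA (Pro) — missense.
Codon 4: CUG (Leu) → CGG (Arg) — missense.
Codon 5: AUU (Ile) → AUG (Met) — missense.
Codon 6: AUC (Ile) → UUC (Phe) — missense.
Synonymous: 0 of 6.

0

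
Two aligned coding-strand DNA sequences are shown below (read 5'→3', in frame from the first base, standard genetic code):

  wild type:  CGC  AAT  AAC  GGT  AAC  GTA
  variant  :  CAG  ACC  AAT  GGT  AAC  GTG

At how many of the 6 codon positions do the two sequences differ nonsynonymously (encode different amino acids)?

2

Codon 1: CGC Arg / CAG Gln — nonsynonymous.
Codon 2: AAT Asn / ACC Thr — nonsynonymous.
Codon 3: AAC Asn / AAT Asn — synonymous.
Codon 4: GGT Gly / GGT Gly — identical.
Codon 5: AAC Asn / AAC Asn — identical.
Codon 6: GTA Val / GTG Val — synonymous.
Nonsynonymous differences: 2.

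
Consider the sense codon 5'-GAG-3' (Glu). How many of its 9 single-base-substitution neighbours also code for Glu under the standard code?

1

Position 1: none → 0 synonymous.
Position 2: none → 0 synonymous.
Position 3: GAA → 1 synonymous.
Total: 0 + 0 + 1 = 1.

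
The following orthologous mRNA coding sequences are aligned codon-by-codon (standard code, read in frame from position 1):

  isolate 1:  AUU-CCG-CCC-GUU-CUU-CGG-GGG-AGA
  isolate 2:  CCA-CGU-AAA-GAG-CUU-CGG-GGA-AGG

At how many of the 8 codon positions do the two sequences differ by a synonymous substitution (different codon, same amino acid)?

Codon 1: AUU Ile / CCA Pro — nonsynonymous.
Codon 2: CCG Pro / CGU Arg — nonsynonymous.
Codon 3: CCC Pro / AAA Lys — nonsynonymous.
Codon 4: GUU Val / GAG Glu — nonsynonymous.
Codon 5: CUU Leu / CUU Leu — identical.
Codon 6: CGG Arg / CGG Arg — identical.
Codon 7: GGG Gly / GGA Gly — synonymous.
Codon 8: AGA Arg / AGG Arg — synonymous.
Synonymous differences: 2.

2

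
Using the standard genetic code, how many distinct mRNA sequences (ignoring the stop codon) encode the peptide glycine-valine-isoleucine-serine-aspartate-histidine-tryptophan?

1152

Gly: 4 codons.
Val: 4 codons.
Ile: 3 codons.
Ser: 6 codons.
Asp: 2 codons.
His: 2 codons.
Trp: 1 codon.
4 × 4 × 3 × 6 × 2 × 2 × 1 = 1152.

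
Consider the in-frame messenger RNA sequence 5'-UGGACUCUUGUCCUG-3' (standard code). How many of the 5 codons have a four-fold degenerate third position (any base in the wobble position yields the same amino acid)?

4

Codon 1 UGG (Trp): third position 1-fold.
Codon 2 ACU (Thr): third position 4-fold.
Codon 3 CUU (Leu): third position 4-fold.
Codon 4 GUC (Val): third position 4-fold.
Codon 5 CUG (Leu): third position 4-fold.
Four-fold degenerate third positions: 4.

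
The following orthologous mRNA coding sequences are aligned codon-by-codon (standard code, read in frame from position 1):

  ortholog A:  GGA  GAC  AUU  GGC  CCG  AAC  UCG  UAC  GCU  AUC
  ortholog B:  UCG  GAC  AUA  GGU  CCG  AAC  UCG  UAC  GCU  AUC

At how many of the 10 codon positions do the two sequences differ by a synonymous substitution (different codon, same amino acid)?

2

Codon 1: GGA Gly / UCG Ser — nonsynonymous.
Codon 2: GAC Asp / GAC Asp — identical.
Codon 3: AUU Ile / AUA Ile — synonymous.
Codon 4: GGC Gly / GGU Gly — synonymous.
Codon 5: CCG Pro / CCG Pro — identical.
Codon 6: AAC Asn / AAC Asn — identical.
Codon 7: UCG Ser / UCG Ser — identical.
Codon 8: UAC Tyr / UAC Tyr — identical.
Codon 9: GCU Ala / GCU Ala — identical.
Codon 10: AUC Ile / AUC Ile — identical.
Synonymous differences: 2.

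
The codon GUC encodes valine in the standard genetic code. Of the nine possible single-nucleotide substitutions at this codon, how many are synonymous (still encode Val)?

3

Position 1: none → 0 synonymous.
Position 2: none → 0 synonymous.
Position 3: GUU, GUA, GUG → 3 synonymous.
Total: 0 + 0 + 3 = 3.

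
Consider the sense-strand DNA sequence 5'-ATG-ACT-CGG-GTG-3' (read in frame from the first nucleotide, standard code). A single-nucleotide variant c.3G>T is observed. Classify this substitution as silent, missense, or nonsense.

Position 3 falls in codon 1: ATG → Met.
After the substitution the codon is ATT → Ile.
Met ≠ Ile, so this is a missense mutation.

missense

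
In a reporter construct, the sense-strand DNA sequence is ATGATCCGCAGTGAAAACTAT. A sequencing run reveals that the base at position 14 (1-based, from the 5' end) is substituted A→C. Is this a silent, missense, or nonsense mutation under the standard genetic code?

Position 14 falls in codon 5: GAA → Glu.
After the substitution the codon is GCA → Ala.
Glu ≠ Ala, so this is a missense mutation.

missense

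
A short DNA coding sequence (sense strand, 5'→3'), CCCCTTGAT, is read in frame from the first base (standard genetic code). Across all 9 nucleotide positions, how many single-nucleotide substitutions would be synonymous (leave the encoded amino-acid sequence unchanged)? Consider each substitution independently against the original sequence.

Codon 1 (CCC, Pro): 3 synonymous substitutions.
Codon 2 (CTT, Leu): 3 synonymous substitutions.
Codon 3 (GAT, Asp): 1 synonymous substitution.
Total: 3 + 3 + 1 = 7.

7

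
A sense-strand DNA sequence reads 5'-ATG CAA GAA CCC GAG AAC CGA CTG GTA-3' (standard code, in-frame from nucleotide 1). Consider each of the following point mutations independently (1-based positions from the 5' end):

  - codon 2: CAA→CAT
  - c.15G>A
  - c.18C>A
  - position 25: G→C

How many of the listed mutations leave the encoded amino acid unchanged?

Codon 2: CAA (Gln) → CAT (His) — missense.
Codon 5: GAG (Glu) → GAA (Glu) — synonymous.
Codon 6: AAC (Asn) → AAA (Lys) — missense.
Codon 9: GTA (Val) → CTA (Leu) — missense.
Synonymous: 1 of 4.

1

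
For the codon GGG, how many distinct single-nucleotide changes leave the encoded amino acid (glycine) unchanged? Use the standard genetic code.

Position 1: none → 0 synonymous.
Position 2: none → 0 synonymous.
Position 3: GGU, GGC, GGA → 3 synonymous.
Total: 0 + 0 + 3 = 3.

3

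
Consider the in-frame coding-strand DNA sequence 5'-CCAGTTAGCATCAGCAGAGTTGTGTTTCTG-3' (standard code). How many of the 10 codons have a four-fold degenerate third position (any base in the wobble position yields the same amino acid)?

5

Codon 1 CCA (Pro): third position 4-fold.
Codon 2 GTT (Val): third position 4-fold.
Codon 3 AGC (Ser): third position 2-fold.
Codon 4 ATC (Ile): third position 3-fold.
Codon 5 AGC (Ser): third position 2-fold.
Codon 6 AGA (Arg): third position 2-fold.
Codon 7 GTT (Val): third position 4-fold.
Codon 8 GTG (Val): third position 4-fold.
Codon 9 TTT (Phe): third position 2-fold.
Codon 10 CTG (Leu): third position 4-fold.
Four-fold degenerate third positions: 5.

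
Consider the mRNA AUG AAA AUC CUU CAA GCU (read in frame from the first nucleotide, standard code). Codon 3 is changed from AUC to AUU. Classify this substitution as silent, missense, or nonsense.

Position 9 falls in codon 3: AUC → Ile.
After the substitution the codon is AUU → Ile.
Both encode Ile, so the change is synonymous.

silent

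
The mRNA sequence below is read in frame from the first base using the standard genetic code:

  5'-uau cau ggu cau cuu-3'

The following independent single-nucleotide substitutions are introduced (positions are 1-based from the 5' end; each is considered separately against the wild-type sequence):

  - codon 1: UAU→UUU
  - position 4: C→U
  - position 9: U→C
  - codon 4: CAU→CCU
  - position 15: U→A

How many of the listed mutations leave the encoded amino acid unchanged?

2

Codon 1: UAU (Tyr) → UUU (Phe) — missense.
Codon 2: CAU (His) → UAU (Tyr) — missense.
Codon 3: GGU (Gly) → GGC (Gly) — synonymous.
Codon 4: CAU (His) → CCU (Pro) — missense.
Codon 5: CUU (Leu) → CUA (Leu) — synonymous.
Synonymous: 2 of 5.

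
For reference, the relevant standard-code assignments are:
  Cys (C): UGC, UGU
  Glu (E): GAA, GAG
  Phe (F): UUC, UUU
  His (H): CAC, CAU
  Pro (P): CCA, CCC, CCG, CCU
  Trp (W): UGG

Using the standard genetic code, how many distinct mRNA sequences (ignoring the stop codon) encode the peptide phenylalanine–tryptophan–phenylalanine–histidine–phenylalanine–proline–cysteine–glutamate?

256

Phe: 2 codons.
Trp: 1 codon.
Phe: 2 codons.
His: 2 codons.
Phe: 2 codons.
Pro: 4 codons.
Cys: 2 codons.
Glu: 2 codons.
2 × 1 × 2 × 2 × 2 × 4 × 2 × 2 = 256.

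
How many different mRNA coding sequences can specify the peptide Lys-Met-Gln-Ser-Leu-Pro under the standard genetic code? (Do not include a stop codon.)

576

Lys: 2 codons.
Met: 1 codon.
Gln: 2 codons.
Ser: 6 codons.
Leu: 6 codons.
Pro: 4 codons.
2 × 1 × 2 × 6 × 6 × 4 = 576.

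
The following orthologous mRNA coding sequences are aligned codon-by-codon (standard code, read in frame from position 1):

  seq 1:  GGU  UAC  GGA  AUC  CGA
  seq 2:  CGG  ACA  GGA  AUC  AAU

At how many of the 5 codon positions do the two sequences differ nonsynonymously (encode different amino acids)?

Codon 1: GGU Gly / CGG Arg — nonsynonymous.
Codon 2: UAC Tyr / ACA Thr — nonsynonymous.
Codon 3: GGA Gly / GGA Gly — identical.
Codon 4: AUC Ile / AUC Ile — identical.
Codon 5: CGA Arg / AAU Asn — nonsynonymous.
Nonsynonymous differences: 3.

3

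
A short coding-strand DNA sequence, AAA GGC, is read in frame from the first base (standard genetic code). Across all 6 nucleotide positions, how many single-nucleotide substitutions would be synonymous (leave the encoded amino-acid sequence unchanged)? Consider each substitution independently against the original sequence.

Codon 1 (AAA, Lys): 1 synonymous substitution.
Codon 2 (GGC, Gly): 3 synonymous substitutions.
Total: 1 + 3 = 4.

4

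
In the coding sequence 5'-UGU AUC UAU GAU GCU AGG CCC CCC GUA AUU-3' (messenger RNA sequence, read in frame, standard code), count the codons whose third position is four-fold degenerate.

Codon 1 UGU (Cys): third position 2-fold.
Codon 2 AUC (Ile): third position 3-fold.
Codon 3 UAU (Tyr): third position 2-fold.
Codon 4 GAU (Asp): third position 2-fold.
Codon 5 GCU (Ala): third position 4-fold.
Codon 6 AGG (Arg): third position 2-fold.
Codon 7 CCC (Pro): third position 4-fold.
Codon 8 CCC (Pro): third position 4-fold.
Codon 9 GUA (Val): third position 4-fold.
Codon 10 AUU (Ile): third position 3-fold.
Four-fold degenerate third positions: 4.

4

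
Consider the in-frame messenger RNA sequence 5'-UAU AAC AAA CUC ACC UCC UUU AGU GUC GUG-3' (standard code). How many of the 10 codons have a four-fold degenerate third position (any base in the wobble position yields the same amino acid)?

5

Codon 1 UAU (Tyr): third position 2-fold.
Codon 2 AAC (Asn): third position 2-fold.
Codon 3 AAA (Lys): third position 2-fold.
Codon 4 CUC (Leu): third position 4-fold.
Codon 5 ACC (Thr): third position 4-fold.
Codon 6 UCC (Ser): third position 4-fold.
Codon 7 UUU (Phe): third position 2-fold.
Codon 8 AGU (Ser): third position 2-fold.
Codon 9 GUC (Val): third position 4-fold.
Codon 10 GUG (Val): third position 4-fold.
Four-fold degenerate third positions: 5.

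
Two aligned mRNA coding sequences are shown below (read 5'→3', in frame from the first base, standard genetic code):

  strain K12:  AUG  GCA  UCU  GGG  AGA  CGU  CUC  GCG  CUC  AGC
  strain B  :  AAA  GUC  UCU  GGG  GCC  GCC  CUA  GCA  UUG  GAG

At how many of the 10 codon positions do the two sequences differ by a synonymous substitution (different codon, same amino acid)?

3

Codon 1: AUG Met / AAA Lys — nonsynonymous.
Codon 2: GCA Ala / GUC Val — nonsynonymous.
Codon 3: UCU Ser / UCU Ser — identical.
Codon 4: GGG Gly / GGG Gly — identical.
Codon 5: AGA Arg / GCC Ala — nonsynonymous.
Codon 6: CGU Arg / GCC Ala — nonsynonymous.
Codon 7: CUC Leu / CUA Leu — synonymous.
Codon 8: GCG Ala / GCA Ala — synonymous.
Codon 9: CUC Leu / UUG Leu — synonymous.
Codon 10: AGC Ser / GAG Glu — nonsynonymous.
Synonymous differences: 3.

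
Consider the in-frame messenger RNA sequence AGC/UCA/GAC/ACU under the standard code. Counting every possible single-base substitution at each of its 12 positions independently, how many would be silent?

8

Codon 1 (AGC, Ser): 1 synonymous substitution.
Codon 2 (UCA, Ser): 3 synonymous substitutions.
Codon 3 (GAC, Asp): 1 synonymous substitution.
Codon 4 (ACU, Thr): 3 synonymous substitutions.
Total: 1 + 3 + 1 + 3 = 8.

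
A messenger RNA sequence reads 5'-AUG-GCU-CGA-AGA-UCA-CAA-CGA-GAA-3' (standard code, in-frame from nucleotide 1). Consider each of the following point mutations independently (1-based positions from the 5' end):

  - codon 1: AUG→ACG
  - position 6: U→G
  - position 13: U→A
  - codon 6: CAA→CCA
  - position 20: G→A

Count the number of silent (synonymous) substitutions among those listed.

Codon 1: AUG (Met) → ACG (Thr) — missense.
Codon 2: GCU (Ala) → GCG (Ala) — synonymous.
Codon 5: UCA (Ser) → ACA (Thr) — missense.
Codon 6: CAA (Gln) → CCA (Pro) — missense.
Codon 7: CGA (Arg) → CAA (Gln) — missense.
Synonymous: 1 of 5.

1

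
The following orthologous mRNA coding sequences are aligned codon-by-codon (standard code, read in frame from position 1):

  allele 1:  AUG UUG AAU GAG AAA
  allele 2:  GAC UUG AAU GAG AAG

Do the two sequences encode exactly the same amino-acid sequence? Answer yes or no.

Codon 1: AUG Met / GAC Asp — nonsynonymous.
Codon 2: UUG Leu / UUG Leu — identical.
Codon 3: AAU Asn / AAU Asn — identical.
Codon 4: GAG Glu / GAG Glu — identical.
Codon 5: AAA Lys / AAG Lys — synonymous.
Nonsynonymous differences: 1 → different protein.

no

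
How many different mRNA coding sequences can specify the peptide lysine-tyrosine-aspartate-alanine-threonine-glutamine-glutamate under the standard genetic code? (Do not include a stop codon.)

512

Lys: 2 codons.
Tyr: 2 codons.
Asp: 2 codons.
Ala: 4 codons.
Thr: 4 codons.
Gln: 2 codons.
Glu: 2 codons.
2 × 2 × 2 × 4 × 4 × 2 × 2 = 512.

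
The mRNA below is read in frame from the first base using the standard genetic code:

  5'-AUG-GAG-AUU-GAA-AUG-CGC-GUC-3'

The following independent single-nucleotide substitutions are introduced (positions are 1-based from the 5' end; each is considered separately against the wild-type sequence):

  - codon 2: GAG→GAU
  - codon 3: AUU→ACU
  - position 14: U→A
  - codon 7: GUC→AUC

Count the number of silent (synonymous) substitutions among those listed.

Codon 2: GAG (Glu) → GAU (Asp) — missense.
Codon 3: AUU (Ile) → ACU (Thr) — missense.
Codon 5: AUG (Met) → AAG (Lys) — missense.
Codon 7: GUC (Val) → AUC (Ile) — missense.
Synonymous: 0 of 4.

0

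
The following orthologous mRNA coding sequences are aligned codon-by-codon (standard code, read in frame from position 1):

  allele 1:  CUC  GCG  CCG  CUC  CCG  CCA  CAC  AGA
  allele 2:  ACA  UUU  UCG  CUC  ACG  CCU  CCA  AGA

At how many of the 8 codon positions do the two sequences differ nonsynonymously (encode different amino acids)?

Codon 1: CUC Leu / ACA Thr — nonsynonymous.
Codon 2: GCG Ala / UUU Phe — nonsynonymous.
Codon 3: CCG Pro / UCG Ser — nonsynonymous.
Codon 4: CUC Leu / CUC Leu — identical.
Codon 5: CCG Pro / ACG Thr — nonsynonymous.
Codon 6: CCA Pro / CCU Pro — synonymous.
Codon 7: CAC His / CCA Pro — nonsynonymous.
Codon 8: AGA Arg / AGA Arg — identical.
Nonsynonymous differences: 5.

5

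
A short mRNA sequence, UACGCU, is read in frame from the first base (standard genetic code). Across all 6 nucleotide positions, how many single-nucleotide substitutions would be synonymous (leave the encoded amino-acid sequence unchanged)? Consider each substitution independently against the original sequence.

4

Codon 1 (UAC, Tyr): 1 synonymous substitution.
Codon 2 (GCU, Ala): 3 synonymous substitutions.
Total: 1 + 3 = 4.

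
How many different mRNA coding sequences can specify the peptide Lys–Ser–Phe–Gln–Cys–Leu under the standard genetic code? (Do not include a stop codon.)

576

Lys: 2 codons.
Ser: 6 codons.
Phe: 2 codons.
Gln: 2 codons.
Cys: 2 codons.
Leu: 6 codons.
2 × 6 × 2 × 2 × 2 × 6 = 576.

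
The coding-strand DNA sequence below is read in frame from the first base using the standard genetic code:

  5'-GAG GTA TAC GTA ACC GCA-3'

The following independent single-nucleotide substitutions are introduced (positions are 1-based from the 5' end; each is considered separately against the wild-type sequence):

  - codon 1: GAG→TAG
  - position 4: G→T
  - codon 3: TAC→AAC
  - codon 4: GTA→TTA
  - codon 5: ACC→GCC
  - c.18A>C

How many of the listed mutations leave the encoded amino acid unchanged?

Codon 1: GAG (Glu) → TAG (Stop) — nonsense.
Codon 2: GTA (Val) → TTA (Leu) — missense.
Codon 3: TAC (Tyr) → AAC (Asn) — missense.
Codon 4: GTA (Val) → TTA (Leu) — missense.
Codon 5: ACC (Thr) → GCC (Ala) — missense.
Codon 6: GCA (Ala) → GCC (Ala) — synonymous.
Synonymous: 1 of 6.

1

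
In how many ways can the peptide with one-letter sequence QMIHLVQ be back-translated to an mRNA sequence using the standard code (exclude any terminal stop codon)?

576

Gln: 2 codons.
Met: 1 codon.
Ile: 3 codons.
His: 2 codons.
Leu: 6 codons.
Val: 4 codons.
Gln: 2 codons.
2 × 1 × 3 × 2 × 6 × 4 × 2 = 576.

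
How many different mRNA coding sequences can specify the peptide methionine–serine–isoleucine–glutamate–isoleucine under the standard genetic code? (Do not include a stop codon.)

Met: 1 codon.
Ser: 6 codons.
Ile: 3 codons.
Glu: 2 codons.
Ile: 3 codons.
1 × 6 × 3 × 2 × 3 = 108.

108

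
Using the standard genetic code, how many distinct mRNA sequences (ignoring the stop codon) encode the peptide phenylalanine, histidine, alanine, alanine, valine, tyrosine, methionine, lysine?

Phe: 2 codons.
His: 2 codons.
Ala: 4 codons.
Ala: 4 codons.
Val: 4 codons.
Tyr: 2 codons.
Met: 1 codon.
Lys: 2 codons.
2 × 2 × 4 × 4 × 4 × 2 × 1 × 2 = 1024.

1024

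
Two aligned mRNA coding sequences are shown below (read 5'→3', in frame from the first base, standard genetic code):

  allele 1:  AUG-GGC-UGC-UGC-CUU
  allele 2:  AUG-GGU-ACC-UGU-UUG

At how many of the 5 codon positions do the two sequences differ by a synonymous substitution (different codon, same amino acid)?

3

Codon 1: AUG Met / AUG Met — identical.
Codon 2: GGC Gly / GGU Gly — synonymous.
Codon 3: UGC Cys / ACC Thr — nonsynonymous.
Codon 4: UGC Cys / UGU Cys — synonymous.
Codon 5: CUU Leu / UUG Leu — synonymous.
Synonymous differences: 3.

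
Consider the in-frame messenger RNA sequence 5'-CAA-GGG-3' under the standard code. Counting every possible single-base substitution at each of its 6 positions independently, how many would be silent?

Codon 1 (CAA, Gln): 1 synonymous substitution.
Codon 2 (GGG, Gly): 3 synonymous substitutions.
Total: 1 + 3 = 4.

4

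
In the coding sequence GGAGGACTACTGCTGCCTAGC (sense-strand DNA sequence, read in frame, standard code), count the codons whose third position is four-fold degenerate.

6

Codon 1 GGA (Gly): third position 4-fold.
Codon 2 GGA (Gly): third position 4-fold.
Codon 3 CTA (Leu): third position 4-fold.
Codon 4 CTG (Leu): third position 4-fold.
Codon 5 CTG (Leu): third position 4-fold.
Codon 6 CCT (Pro): third position 4-fold.
Codon 7 AGC (Ser): third position 2-fold.
Four-fold degenerate third positions: 6.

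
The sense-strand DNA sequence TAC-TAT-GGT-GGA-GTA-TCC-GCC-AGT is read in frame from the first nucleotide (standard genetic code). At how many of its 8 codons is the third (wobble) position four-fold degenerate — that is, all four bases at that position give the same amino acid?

Codon 1 TAC (Tyr): third position 2-fold.
Codon 2 TAT (Tyr): third position 2-fold.
Codon 3 GGT (Gly): third position 4-fold.
Codon 4 GGA (Gly): third position 4-fold.
Codon 5 GTA (Val): third position 4-fold.
Codon 6 TCC (Ser): third position 4-fold.
Codon 7 GCC (Ala): third position 4-fold.
Codon 8 AGT (Ser): third position 2-fold.
Four-fold degenerate third positions: 5.

5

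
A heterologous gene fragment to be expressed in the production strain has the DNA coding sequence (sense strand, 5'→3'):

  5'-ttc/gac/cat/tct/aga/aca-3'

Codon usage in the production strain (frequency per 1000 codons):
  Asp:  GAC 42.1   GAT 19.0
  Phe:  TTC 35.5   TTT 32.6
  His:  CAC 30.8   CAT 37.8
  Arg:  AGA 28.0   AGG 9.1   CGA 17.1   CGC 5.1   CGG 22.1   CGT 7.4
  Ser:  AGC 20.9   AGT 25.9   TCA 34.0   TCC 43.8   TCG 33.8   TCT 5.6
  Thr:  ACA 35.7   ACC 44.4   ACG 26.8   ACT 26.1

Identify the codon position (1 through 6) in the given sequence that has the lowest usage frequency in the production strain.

4

Codon 1 TTC (Phe): 35.5 per 1000.
Codon 2 GAC (Asp): 42.1 per 1000.
Codon 3 CAT (His): 37.8 per 1000.
Codon 4 TCT (Ser): 5.6 per 1000.
Codon 5 AGA (Arg): 28.0 per 1000.
Codon 6 ACA (Thr): 35.7 per 1000.
Lowest frequency is 5.6 at codon 4.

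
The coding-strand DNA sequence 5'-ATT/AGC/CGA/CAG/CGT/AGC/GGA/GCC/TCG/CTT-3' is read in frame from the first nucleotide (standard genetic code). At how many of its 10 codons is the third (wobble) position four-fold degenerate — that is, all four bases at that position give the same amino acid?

Codon 1 ATT (Ile): third position 3-fold.
Codon 2 AGC (Ser): third position 2-fold.
Codon 3 CGA (Arg): third position 4-fold.
Codon 4 CAG (Gln): third position 2-fold.
Codon 5 CGT (Arg): third position 4-fold.
Codon 6 AGC (Ser): third position 2-fold.
Codon 7 GGA (Gly): third position 4-fold.
Codon 8 GCC (Ala): third position 4-fold.
Codon 9 TCG (Ser): third position 4-fold.
Codon 10 CTT (Leu): third position 4-fold.
Four-fold degenerate third positions: 6.

6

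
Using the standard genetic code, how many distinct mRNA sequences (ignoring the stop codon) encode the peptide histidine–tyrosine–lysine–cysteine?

16

His: 2 codons.
Tyr: 2 codons.
Lys: 2 codons.
Cys: 2 codons.
2 × 2 × 2 × 2 = 16.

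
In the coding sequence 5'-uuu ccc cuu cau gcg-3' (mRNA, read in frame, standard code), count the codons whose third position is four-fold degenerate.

Codon 1 UUU (Phe): third position 2-fold.
Codon 2 CCC (Pro): third position 4-fold.
Codon 3 CUU (Leu): third position 4-fold.
Codon 4 CAU (His): third position 2-fold.
Codon 5 GCG (Ala): third position 4-fold.
Four-fold degenerate third positions: 3.

3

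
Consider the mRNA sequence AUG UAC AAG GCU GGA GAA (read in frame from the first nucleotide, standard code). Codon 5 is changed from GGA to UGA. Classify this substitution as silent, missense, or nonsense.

Position 13 falls in codon 5: GGA → Gly.
After the substitution the codon is UGA → Stop.
The new codon is a stop codon, so this is a nonsense mutation.

nonsense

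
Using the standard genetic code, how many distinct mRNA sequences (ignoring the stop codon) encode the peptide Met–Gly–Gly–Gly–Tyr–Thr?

512

Met: 1 codon.
Gly: 4 codons.
Gly: 4 codons.
Gly: 4 codons.
Tyr: 2 codons.
Thr: 4 codons.
1 × 4 × 4 × 4 × 2 × 4 = 512.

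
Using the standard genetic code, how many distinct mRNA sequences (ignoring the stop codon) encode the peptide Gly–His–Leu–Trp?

48

Gly: 4 codons.
His: 2 codons.
Leu: 6 codons.
Trp: 1 codon.
4 × 2 × 6 × 1 = 48.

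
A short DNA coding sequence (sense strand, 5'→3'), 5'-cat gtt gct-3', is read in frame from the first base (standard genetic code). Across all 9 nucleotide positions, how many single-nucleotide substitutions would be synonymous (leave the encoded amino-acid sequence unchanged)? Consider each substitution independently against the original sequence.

7

Codon 1 (CAT, His): 1 synonymous substitution.
Codon 2 (GTT, Val): 3 synonymous substitutions.
Codon 3 (GCT, Ala): 3 synonymous substitutions.
Total: 1 + 3 + 3 = 7.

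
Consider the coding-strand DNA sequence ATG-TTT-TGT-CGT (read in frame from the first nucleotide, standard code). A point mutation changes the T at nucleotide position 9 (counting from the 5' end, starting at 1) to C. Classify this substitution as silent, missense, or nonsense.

silent

Position 9 falls in codon 3: TGT → Cys.
After the substitution the codon is TGC → Cys.
Both encode Cys, so the change is synonymous.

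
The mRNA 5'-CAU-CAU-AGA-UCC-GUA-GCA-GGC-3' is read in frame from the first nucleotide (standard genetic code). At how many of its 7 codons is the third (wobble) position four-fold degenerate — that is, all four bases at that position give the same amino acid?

Codon 1 CAU (His): third position 2-fold.
Codon 2 CAU (His): third position 2-fold.
Codon 3 AGA (Arg): third position 2-fold.
Codon 4 UCC (Ser): third position 4-fold.
Codon 5 GUA (Val): third position 4-fold.
Codon 6 GCA (Ala): third position 4-fold.
Codon 7 GGC (Gly): third position 4-fold.
Four-fold degenerate third positions: 4.

4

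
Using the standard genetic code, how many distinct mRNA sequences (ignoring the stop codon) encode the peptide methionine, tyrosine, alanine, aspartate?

Met: 1 codon.
Tyr: 2 codons.
Ala: 4 codons.
Asp: 2 codons.
1 × 2 × 4 × 2 = 16.

16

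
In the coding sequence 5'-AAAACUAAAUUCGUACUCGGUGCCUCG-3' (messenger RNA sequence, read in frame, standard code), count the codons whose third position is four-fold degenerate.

Codon 1 AAA (Lys): third position 2-fold.
Codon 2 ACU (Thr): third position 4-fold.
Codon 3 AAA (Lys): third position 2-fold.
Codon 4 UUC (Phe): third position 2-fold.
Codon 5 GUA (Val): third position 4-fold.
Codon 6 CUC (Leu): third position 4-fold.
Codon 7 GGU (Gly): third position 4-fold.
Codon 8 GCC (Ala): third position 4-fold.
Codon 9 UCG (Ser): third position 4-fold.
Four-fold degenerate third positions: 6.

6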